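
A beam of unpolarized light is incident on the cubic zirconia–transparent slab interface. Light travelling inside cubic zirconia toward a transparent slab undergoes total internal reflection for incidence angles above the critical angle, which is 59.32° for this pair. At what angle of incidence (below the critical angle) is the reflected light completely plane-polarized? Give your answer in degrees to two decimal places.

sin θ_c = n₂/n₁, so n₂/n₁ = sin 59.32° = 0.8600.
Brewster: tan θ_B = n₂/n₁ = 0.8600.
θ_B = arctan(0.8600) = 40.70°.

θ_B ≈ 40.70°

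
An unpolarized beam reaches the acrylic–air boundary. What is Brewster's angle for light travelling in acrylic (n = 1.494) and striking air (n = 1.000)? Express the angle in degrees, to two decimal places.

The reflected p-component vanishes when tan θ_B = n₂/n₁.
Brewster's condition: tan θ_B = n₂/n₁ = 1.000/1.494 = 0.6693.
θ_B = arctan(0.6693) = 33.80°.

θ_B ≈ 33.80°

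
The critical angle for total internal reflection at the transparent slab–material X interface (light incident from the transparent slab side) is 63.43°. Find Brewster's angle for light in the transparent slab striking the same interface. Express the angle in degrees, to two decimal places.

sin θ_c = n₂/n₁, so n₂/n₁ = sin 63.43° = 0.8944.
Brewster: tan θ_B = n₂/n₁ = 0.8944.
θ_B = arctan(0.8944) = 41.81°.

θ_B ≈ 41.81°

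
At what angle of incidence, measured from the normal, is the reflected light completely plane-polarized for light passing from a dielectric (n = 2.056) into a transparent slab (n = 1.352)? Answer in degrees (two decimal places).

Here n₂/n₁ = 1.352/2.056 = 0.6576, and Brewster's law gives tan θ_B = n₂/n₁.
So θ_B = arctan 0.6576 = 33.33°.

θ_B ≈ 33.33°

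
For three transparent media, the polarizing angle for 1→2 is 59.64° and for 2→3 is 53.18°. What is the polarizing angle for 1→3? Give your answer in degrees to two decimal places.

Each Brewster angle gives a ratio: n₂/n₁ = tan 59.64° = 1.7072, n₃/n₂ = tan 53.18° = 1.3358.
Multiplying, n₃/n₁ = 1.7072 × 1.3358 = 2.2804, and θ_B(1→3) = arctan 2.2804 = 66.32°.

θ_B ≈ 66.32°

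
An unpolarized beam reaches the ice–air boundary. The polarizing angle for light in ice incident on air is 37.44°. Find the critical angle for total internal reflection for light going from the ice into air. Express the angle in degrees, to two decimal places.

θ_c ≈ 49.97°

From Brewster, n₂/n₁ = tan θ_B = tan 37.44° = 0.7657.
Then sin θ_c = n₂/n₁ = 0.7657, so θ_c = arcsin 0.7657 = 49.97°.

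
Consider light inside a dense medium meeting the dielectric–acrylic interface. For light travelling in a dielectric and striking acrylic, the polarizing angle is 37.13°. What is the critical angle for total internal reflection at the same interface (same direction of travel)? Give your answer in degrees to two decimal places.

θ_c ≈ 49.21°

From Brewster, n₂/n₁ = tan θ_B = tan 37.13° = 0.7571.
Then sin θ_c = n₂/n₁ = 0.7571, so θ_c = arcsin 0.7571 = 49.21°.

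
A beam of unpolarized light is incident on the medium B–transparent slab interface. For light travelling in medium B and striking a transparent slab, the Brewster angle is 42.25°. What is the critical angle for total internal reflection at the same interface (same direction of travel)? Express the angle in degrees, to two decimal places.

From Brewster, n₂/n₁ = tan θ_B = tan 42.25° = 0.9083.
Then sin θ_c = n₂/n₁ = 0.9083, so θ_c = arcsin 0.9083 = 65.28°.

θ_c ≈ 65.28°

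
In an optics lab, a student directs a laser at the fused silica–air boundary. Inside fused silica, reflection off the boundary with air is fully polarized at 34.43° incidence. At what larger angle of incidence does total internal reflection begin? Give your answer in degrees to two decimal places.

θ_c ≈ 43.27°

From Brewster, n₂/n₁ = tan θ_B = tan 34.43° = 0.6855.
Then sin θ_c = n₂/n₁ = 0.6855, so θ_c = arcsin 0.6855 = 43.27°.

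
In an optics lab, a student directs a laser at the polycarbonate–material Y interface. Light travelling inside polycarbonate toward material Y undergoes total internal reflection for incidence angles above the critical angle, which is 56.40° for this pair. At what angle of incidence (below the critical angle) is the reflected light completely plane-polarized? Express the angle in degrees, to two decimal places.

sin θ_c = n₂/n₁, so n₂/n₁ = sin 56.40° = 0.8329.
Brewster: tan θ_B = n₂/n₁ = 0.8329.
θ_B = arctan(0.8329) = 39.79°.

θ_B ≈ 39.79°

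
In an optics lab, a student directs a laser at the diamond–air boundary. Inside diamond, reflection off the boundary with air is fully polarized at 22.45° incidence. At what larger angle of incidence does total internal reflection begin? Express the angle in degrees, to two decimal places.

θ_c ≈ 24.41°

tan θ_B = n₂/n₁ = tan 22.45° = 0.4132.
Total internal reflection: sin θ_c = n₂/n₁ = 0.4132.
θ_c = arcsin(0.4132) = 24.41°.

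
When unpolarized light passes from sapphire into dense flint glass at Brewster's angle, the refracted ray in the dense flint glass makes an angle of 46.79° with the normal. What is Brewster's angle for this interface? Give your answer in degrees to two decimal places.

θ_B ≈ 43.21°

Brewster's condition makes the reflected and refracted beams perpendicular: θ_B + θ_t = 90°.
So θ_B = 90° − θ_t = 90° − 46.79° = 43.21°.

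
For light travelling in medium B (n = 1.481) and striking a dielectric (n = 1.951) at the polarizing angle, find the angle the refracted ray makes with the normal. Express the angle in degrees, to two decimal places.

First find Brewster's angle: tan θ_B = 1.951/1.481 = 1.3174, giving θ_B = 52.80°.
At Brewster's angle the reflected and refracted rays are perpendicular, so θ_t = 90° − θ_B = 90° − 52.80° = 37.20°.

θ_t ≈ 37.20°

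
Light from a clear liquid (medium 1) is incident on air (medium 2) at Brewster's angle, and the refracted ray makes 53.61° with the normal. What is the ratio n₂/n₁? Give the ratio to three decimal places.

θ_B + θ_t = 90°, so θ_B = 90° − 53.61° = 36.39°.
tan θ_B = n₂/n₁, so n₂/n₁ = tan 36.39° = 0.737.

n₂/n₁ ≈ 0.737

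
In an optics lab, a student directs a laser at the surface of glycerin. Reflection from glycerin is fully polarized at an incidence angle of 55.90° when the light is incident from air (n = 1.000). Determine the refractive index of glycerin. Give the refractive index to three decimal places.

At the polarizing angle, tan θ_B = n₂/n₁ with n₁ on the incident side (air) and n₂ on the transmitted side (glycerin).
n₂ = n₁ tan θ_B = 1.000 × tan 55.90° = 1.477.

n ≈ 1.477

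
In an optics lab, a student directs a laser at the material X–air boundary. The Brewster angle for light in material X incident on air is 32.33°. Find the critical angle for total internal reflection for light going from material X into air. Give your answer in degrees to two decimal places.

tan θ_B = n₂/n₁ = tan 32.33° = 0.6329.
Total internal reflection: sin θ_c = n₂/n₁ = 0.6329.
θ_c = arcsin(0.6329) = 39.26°.

θ_c ≈ 39.26°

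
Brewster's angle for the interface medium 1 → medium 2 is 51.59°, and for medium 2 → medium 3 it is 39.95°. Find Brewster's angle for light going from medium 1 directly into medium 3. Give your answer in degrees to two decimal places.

θ_B ≈ 46.57°

n₂/n₁ = tan 51.59° = 1.2612 and n₃/n₂ = tan 39.95° = 0.8376.
Multiplying, n₃/n₁ = 1.2612 × 0.8376 = 1.0564, and θ_B(1→3) = arctan 1.0564 = 46.57°.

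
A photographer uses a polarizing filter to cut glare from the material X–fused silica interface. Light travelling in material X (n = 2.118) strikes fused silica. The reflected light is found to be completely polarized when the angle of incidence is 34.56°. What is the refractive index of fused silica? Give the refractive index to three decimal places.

Full polarization of the reflected beam means tan θ_B = n₂/n₁, where n₁ is the incident medium (material X).
n₂ = n₁ tan θ_B = 2.118 × tan 34.56° = 1.459.

n ≈ 1.459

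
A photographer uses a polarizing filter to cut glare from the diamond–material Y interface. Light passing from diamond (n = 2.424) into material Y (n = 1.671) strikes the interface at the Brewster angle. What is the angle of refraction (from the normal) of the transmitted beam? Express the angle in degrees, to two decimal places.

First find Brewster's angle: tan θ_B = 1.671/2.424 = 0.6894, giving θ_B = 34.58°.
Since θ_B + θ_t = 90° at Brewster incidence, θ_t = 90° − 34.58° = 55.42°.

θ_t ≈ 55.42°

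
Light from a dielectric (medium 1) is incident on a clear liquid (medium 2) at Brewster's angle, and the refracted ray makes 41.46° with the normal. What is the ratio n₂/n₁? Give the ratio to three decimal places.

n₂/n₁ ≈ 1.132

At Brewster incidence θ_B = 90° − θ_t = 90° − 41.46° = 48.54°.
Then n₂/n₁ = tan θ_B = tan 48.54° = 1.132.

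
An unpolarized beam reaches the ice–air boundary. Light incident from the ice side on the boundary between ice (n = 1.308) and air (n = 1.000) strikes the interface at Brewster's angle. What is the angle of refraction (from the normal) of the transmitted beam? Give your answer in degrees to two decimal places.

θ_t ≈ 52.60°

First find Brewster's angle: tan θ_B = 1.000/1.308 = 0.7645, giving θ_B = 37.40°.
At Brewster's angle the reflected and refracted rays are perpendicular, so θ_t = 90° − θ_B = 90° − 37.40° = 52.60°.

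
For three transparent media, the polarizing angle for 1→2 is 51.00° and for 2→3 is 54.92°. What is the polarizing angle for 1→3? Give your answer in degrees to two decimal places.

Each Brewster angle gives a ratio: n₂/n₁ = tan 51.00° = 1.2349, n₃/n₂ = tan 54.92° = 1.4239.
So n₃/n₁ = (n₂/n₁)(n₃/n₂) = 1.2349 × 1.4239 = 1.7584.
θ_B(1→3) = arctan(1.7584) = 60.37°.

θ_B ≈ 60.37°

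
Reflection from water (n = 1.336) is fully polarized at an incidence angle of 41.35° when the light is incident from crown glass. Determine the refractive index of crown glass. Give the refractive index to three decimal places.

n ≈ 1.518

At the Brewster angle, tan θ_B = n₂/n₁ with n₁ on the incident side (crown glass) and n₂ on the transmitted side (water).
n₁ = n₂ / tan θ_B = 1.336 / tan 41.35° = 1.518.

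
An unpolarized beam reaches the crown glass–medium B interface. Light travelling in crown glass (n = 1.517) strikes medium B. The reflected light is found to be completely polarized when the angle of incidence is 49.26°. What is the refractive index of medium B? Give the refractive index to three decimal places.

Full polarization of the reflected beam means tan θ_B = n₂/n₁, where n₁ is the incident medium (crown glass).
n₂ = n₁ tan θ_B = 1.517 × tan 49.26° = 1.761.

n ≈ 1.761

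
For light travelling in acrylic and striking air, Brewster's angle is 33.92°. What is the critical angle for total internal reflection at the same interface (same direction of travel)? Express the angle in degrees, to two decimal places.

n₂/n₁ = tan 33.92° = 0.6725; the critical angle satisfies sin θ_c = n₂/n₁.
θ_c = arcsin(0.6725) = 42.26°.

θ_c ≈ 42.26°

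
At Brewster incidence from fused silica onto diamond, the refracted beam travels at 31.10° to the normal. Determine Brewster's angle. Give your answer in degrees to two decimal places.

θ_B ≈ 58.90°

At Brewster's angle the reflected and refracted rays are perpendicular, so θ_B + θ_t = 90°.
θ_B = 90° − 31.10° = 58.90°.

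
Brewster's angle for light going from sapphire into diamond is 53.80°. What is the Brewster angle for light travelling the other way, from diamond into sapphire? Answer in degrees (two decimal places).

θ_B' ≈ 36.20°

tan θ_B' = n₁/n₂ = 1/tan θ_B, so θ_B' = 90° − θ_B.
θ_B' = 90° − 53.80° = 36.20°.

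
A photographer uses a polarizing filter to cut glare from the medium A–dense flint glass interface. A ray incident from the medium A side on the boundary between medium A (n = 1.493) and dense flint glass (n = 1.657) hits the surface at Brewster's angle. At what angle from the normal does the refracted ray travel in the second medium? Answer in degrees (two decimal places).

θ_t ≈ 42.02°

θ_B = arctan(n₂/n₁) = arctan(1.657/1.493) = 47.98°.
At Brewster's angle the reflected and refracted rays are perpendicular, so θ_t = 90° − θ_B = 90° − 47.98° = 42.02°.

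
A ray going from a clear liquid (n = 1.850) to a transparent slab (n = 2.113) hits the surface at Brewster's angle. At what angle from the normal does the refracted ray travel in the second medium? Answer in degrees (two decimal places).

θ_t ≈ 41.20°

First find Brewster's angle: tan θ_B = 2.113/1.850 = 1.1422, giving θ_B = 48.80°.
Since θ_B + θ_t = 90° at Brewster incidence, θ_t = 90° − 48.80° = 41.20°.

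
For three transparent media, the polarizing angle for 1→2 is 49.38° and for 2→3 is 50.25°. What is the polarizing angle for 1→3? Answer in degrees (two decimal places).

Each Brewster angle gives a ratio: n₂/n₁ = tan 49.38° = 1.1659, n₃/n₂ = tan 50.25° = 1.2024.
So n₃/n₁ = (n₂/n₁)(n₃/n₂) = 1.1659 × 1.2024 = 1.4018.
θ_B(1→3) = arctan(1.4018) = 54.50°.

θ_B ≈ 54.50°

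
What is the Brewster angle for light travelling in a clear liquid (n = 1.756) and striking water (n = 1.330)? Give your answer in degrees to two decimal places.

θ_B ≈ 37.14°

Here n₂/n₁ = 1.330/1.756 = 0.7574, and Brewster's law gives tan θ_B = n₂/n₁.
So θ_B = arctan 0.7574 = 37.14°.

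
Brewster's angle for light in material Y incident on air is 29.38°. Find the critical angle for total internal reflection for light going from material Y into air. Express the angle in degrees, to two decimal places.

θ_c ≈ 34.26°

n₂/n₁ = tan 29.38° = 0.5630; the critical angle satisfies sin θ_c = n₂/n₁.
θ_c = arcsin(0.5630) = 34.26°.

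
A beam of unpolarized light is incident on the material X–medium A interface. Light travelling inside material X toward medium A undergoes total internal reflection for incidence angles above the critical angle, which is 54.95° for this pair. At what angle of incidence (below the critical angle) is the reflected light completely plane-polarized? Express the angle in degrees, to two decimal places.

θ_B ≈ 39.31°

sin θ_c = n₂/n₁, so n₂/n₁ = sin 54.95° = 0.8187.
Brewster: tan θ_B = n₂/n₁ = 0.8187.
θ_B = arctan(0.8187) = 39.31°.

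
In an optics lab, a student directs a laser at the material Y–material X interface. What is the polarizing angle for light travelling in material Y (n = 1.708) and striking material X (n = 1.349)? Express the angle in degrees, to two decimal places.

Brewster's condition: tan θ_B = n₂/n₁ = 1.349/1.708 = 0.7898.
θ_B = arctan(0.7898) = 38.30°.

θ_B ≈ 38.30°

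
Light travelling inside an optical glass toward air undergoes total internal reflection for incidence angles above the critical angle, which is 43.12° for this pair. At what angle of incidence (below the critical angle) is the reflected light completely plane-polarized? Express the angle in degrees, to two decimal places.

sin θ_c = n₂/n₁, so n₂/n₁ = sin 43.12° = 0.6835.
Brewster: tan θ_B = n₂/n₁ = 0.6835.
θ_B = arctan(0.6835) = 34.35°.

θ_B ≈ 34.35°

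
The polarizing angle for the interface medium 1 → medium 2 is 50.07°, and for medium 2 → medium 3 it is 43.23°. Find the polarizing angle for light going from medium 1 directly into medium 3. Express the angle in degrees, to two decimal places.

tan θ_B(1→2) = n₂/n₁ = tan 50.07° = 1.1947.
tan θ_B(2→3) = n₃/n₂ = tan 43.23° = 0.9400.
n₃/n₁ = 1.1231. Then tan θ_B(1→3) = n₃/n₁, so θ_B(1→3) = arctan(1.1231) = 48.32°.

θ_B ≈ 48.32°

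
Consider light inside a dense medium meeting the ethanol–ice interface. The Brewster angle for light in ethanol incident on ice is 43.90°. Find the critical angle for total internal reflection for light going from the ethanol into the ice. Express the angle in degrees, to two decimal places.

n₂/n₁ = tan 43.90° = 0.9623; the critical angle satisfies sin θ_c = n₂/n₁.
θ_c = arcsin(0.9623) = 74.22°.

θ_c ≈ 74.22°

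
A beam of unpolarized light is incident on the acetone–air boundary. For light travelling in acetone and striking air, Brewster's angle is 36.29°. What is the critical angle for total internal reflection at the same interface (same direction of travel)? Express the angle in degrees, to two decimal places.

n₂/n₁ = tan 36.29° = 0.7343; the critical angle satisfies sin θ_c = n₂/n₁.
θ_c = arcsin(0.7343) = 47.25°.

θ_c ≈ 47.25°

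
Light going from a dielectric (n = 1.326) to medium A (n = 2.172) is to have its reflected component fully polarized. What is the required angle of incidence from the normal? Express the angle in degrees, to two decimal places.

At Brewster's angle the reflected and refracted rays are perpendicular, which with Snell's law gives tan θ_B = n₂/n₁.
Here n₂/n₁ = 2.172/1.326 = 1.6380, and Brewster's law gives tan θ_B = n₂/n₁.
So θ_B = arctan 1.6380 = 58.60°.

θ_B ≈ 58.60°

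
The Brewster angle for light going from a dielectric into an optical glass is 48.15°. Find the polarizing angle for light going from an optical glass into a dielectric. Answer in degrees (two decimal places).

The two Brewster angles are complementary: θ_B' = 90° − θ_B = 90° − 48.15° = 41.85°.

θ_B' ≈ 41.85°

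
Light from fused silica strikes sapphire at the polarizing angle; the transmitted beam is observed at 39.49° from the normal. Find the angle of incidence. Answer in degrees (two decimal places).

Since the reflected and refracted rays are at right angles at the polarizing angle, θ_B + θ_t = 90°.
So θ_B = 90° − θ_t = 90° − 39.49° = 50.51°.

θ_B ≈ 50.51°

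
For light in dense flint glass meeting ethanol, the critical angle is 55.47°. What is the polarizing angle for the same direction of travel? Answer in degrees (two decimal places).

θ_B ≈ 39.48°

sin θ_c = n₂/n₁, so n₂/n₁ = sin 55.47° = 0.8238.
Brewster: tan θ_B = n₂/n₁ = 0.8238.
θ_B = arctan(0.8238) = 39.48°.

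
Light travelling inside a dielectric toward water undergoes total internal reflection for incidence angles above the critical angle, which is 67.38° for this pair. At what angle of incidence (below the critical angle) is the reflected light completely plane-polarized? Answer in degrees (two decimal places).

θ_B ≈ 42.71°

sin θ_c = n₂/n₁, so n₂/n₁ = sin 67.38° = 0.9231.
Brewster: tan θ_B = n₂/n₁ = 0.9231.
θ_B = arctan(0.9231) = 42.71°.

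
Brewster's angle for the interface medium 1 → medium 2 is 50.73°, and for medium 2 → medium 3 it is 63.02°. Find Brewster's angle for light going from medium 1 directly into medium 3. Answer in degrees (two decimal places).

θ_B ≈ 67.40°

tan θ_B(1→2) = n₂/n₁ = tan 50.73° = 1.2231.
tan θ_B(2→3) = n₃/n₂ = tan 63.02° = 1.9643.
Multiplying, n₃/n₁ = 1.2231 × 1.9643 = 2.4025, and θ_B(1→3) = arctan 2.4025 = 67.40°.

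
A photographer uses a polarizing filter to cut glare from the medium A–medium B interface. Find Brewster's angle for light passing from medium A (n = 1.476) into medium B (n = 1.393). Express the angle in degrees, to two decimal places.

θ_B ≈ 43.34°

Brewster's condition: tan θ_B = n₂/n₁ = 1.393/1.476 = 0.9438. Taking the arctangent, θ_B = 43.34°.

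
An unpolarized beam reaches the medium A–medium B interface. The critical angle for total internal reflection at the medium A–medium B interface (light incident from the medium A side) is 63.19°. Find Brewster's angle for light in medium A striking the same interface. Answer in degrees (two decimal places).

n₂/n₁ = sin θ_c = sin 63.19° = 0.8925.
tan θ_B equals the same ratio, so θ_B = arctan(0.8925) = 41.75°.

θ_B ≈ 41.75°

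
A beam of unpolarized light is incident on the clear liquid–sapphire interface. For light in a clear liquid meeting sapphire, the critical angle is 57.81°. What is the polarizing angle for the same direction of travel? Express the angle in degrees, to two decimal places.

n₂/n₁ = sin θ_c = sin 57.81° = 0.8463.
tan θ_B equals the same ratio, so θ_B = arctan(0.8463) = 40.24°.

θ_B ≈ 40.24°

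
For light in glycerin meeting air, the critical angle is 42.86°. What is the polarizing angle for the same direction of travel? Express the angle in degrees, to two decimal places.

n₂/n₁ = sin θ_c = sin 42.86° = 0.6802.
tan θ_B equals the same ratio, so θ_B = arctan(0.6802) = 34.22°.

θ_B ≈ 34.22°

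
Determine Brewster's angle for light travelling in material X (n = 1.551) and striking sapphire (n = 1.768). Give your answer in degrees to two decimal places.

θ_B ≈ 48.74°

Brewster's condition: tan θ_B = n₂/n₁ = 1.768/1.551 = 1.1399.
So θ_B = arctan 1.1399 = 48.74°.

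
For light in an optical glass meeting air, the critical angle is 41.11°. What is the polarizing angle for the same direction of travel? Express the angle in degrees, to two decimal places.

θ_B ≈ 33.33°

At the critical angle sin θ_c = n₂/n₁, giving n₂/n₁ = sin 41.11° = 0.6575.
Then tan θ_B = n₂/n₁ = 0.6575, so θ_B = arctan 0.6575 = 33.33°.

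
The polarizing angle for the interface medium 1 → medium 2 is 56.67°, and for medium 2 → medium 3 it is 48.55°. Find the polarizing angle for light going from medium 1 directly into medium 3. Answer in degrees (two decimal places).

Each Brewster angle gives a ratio: n₂/n₁ = tan 56.67° = 1.5206, n₃/n₂ = tan 48.55° = 1.1323.
So n₃/n₁ = (n₂/n₁)(n₃/n₂) = 1.5206 × 1.1323 = 1.7218.
θ_B(1→3) = arctan(1.7218) = 59.85°.

θ_B ≈ 59.85°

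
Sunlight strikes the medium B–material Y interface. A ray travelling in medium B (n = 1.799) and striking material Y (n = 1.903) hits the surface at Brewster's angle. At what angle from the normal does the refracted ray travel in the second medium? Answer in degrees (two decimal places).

θ_t ≈ 43.39°

First find Brewster's angle: tan θ_B = 1.903/1.799 = 1.0578, giving θ_B = 46.61°.
At Brewster's angle the reflected and refracted rays are perpendicular, so θ_t = 90° − θ_B = 90° − 46.61° = 43.39°.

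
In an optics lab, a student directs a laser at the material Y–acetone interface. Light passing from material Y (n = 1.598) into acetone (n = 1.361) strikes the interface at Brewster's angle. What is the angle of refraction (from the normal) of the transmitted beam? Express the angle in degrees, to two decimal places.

tan θ_B = n₂/n₁ = 1.361/1.598 = 0.8517, so θ_B = 40.42°.
At Brewster's angle the reflected and refracted rays are perpendicular, so θ_t = 90° − θ_B = 90° − 40.42° = 49.58°.

θ_t ≈ 49.58°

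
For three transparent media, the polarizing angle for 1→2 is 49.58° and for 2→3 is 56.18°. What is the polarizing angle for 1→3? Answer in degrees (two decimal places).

θ_B ≈ 60.29°

tan θ_B(1→2) = n₂/n₁ = tan 49.58° = 1.1742.
tan θ_B(2→3) = n₃/n₂ = tan 56.18° = 1.4927.
So n₃/n₁ = (n₂/n₁)(n₃/n₂) = 1.1742 × 1.4927 = 1.7526.
θ_B(1→3) = arctan(1.7526) = 60.29°.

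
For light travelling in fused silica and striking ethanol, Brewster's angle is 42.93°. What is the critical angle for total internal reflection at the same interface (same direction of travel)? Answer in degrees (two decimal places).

θ_c ≈ 68.47°

tan θ_B = n₂/n₁ = tan 42.93° = 0.9302.
Total internal reflection: sin θ_c = n₂/n₁ = 0.9302.
θ_c = arcsin(0.9302) = 68.47°.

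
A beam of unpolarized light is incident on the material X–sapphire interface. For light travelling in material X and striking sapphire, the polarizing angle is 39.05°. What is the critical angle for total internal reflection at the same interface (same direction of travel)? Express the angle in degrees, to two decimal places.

From Brewster, n₂/n₁ = tan θ_B = tan 39.05° = 0.8112.
Then sin θ_c = n₂/n₁ = 0.8112, so θ_c = arcsin 0.8112 = 54.22°.

θ_c ≈ 54.22°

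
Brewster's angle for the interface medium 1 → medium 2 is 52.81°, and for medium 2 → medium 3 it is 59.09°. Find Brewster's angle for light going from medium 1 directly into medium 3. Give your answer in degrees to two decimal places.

tan θ_B(1→2) = n₂/n₁ = tan 52.81° = 1.3179.
tan θ_B(2→3) = n₃/n₂ = tan 59.09° = 1.6702.
So n₃/n₁ = (n₂/n₁)(n₃/n₂) = 1.3179 × 1.6702 = 2.2012.
θ_B(1→3) = arctan(2.2012) = 65.57°.

θ_B ≈ 65.57°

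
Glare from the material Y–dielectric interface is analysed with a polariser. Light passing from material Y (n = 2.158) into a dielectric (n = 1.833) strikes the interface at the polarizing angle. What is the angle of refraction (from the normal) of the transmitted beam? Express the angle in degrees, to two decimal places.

θ_t ≈ 49.66°

θ_B = arctan(n₂/n₁) = arctan(1.833/2.158) = 40.34°.
Since θ_B + θ_t = 90° at Brewster incidence, θ_t = 90° − 40.34° = 49.66°.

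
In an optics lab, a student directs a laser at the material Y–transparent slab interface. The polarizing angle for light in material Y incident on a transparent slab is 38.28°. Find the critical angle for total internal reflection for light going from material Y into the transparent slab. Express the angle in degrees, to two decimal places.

θ_c ≈ 52.11°

From Brewster, n₂/n₁ = tan θ_B = tan 38.28° = 0.7892.
Then sin θ_c = n₂/n₁ = 0.7892, so θ_c = arcsin 0.7892 = 52.11°.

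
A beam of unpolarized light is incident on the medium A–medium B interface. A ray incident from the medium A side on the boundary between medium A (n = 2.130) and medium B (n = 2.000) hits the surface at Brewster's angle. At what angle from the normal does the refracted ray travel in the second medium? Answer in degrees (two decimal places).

θ_t ≈ 46.80°

First find Brewster's angle: tan θ_B = 2.000/2.130 = 0.9390, giving θ_B = 43.20°.
The refracted ray is perpendicular to the reflected ray, so θ_t = 90° − θ_B = 46.80°.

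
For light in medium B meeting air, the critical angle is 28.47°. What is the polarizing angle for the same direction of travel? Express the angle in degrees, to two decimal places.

θ_B ≈ 25.49°

At the critical angle sin θ_c = n₂/n₁, giving n₂/n₁ = sin 28.47° = 0.4767.
Then tan θ_B = n₂/n₁ = 0.4767, so θ_B = arctan 0.4767 = 25.49°.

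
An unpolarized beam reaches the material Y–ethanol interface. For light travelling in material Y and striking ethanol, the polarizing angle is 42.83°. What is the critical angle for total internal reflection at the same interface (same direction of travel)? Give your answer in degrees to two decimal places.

θ_c ≈ 67.97°

From Brewster, n₂/n₁ = tan θ_B = tan 42.83° = 0.9270.
Then sin θ_c = n₂/n₁ = 0.9270, so θ_c = arcsin 0.9270 = 67.97°.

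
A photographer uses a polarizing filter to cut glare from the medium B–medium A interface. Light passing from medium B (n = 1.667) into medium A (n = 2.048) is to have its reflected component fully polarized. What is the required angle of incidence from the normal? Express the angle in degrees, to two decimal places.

θ_B ≈ 50.86°

The reflected p-component vanishes when tan θ_B = n₂/n₁.
Here n₂/n₁ = 2.048/1.667 = 1.2286, and Brewster's law gives tan θ_B = n₂/n₁.
So θ_B = arctan 1.2286 = 50.86°.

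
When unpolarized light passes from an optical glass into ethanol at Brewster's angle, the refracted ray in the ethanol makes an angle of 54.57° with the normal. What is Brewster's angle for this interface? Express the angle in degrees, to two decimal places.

θ_B ≈ 35.43°

Since the reflected and refracted rays are at right angles at the polarizing angle, θ_B + θ_t = 90°.
So θ_B = 90° − θ_t = 90° − 54.57° = 35.43°.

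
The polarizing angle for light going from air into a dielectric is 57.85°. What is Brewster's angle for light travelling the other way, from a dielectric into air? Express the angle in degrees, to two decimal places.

tan θ_B' = n₁/n₂ = 1/tan θ_B, so θ_B' = 90° − θ_B.
θ_B' = 90° − 57.85° = 32.15°.

θ_B' ≈ 32.15°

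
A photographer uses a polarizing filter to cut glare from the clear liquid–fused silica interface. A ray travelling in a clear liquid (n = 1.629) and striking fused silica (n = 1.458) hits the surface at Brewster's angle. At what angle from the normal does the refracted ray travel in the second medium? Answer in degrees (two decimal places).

θ_B = arctan(n₂/n₁) = arctan(1.458/1.629) = 41.83°.
At Brewster's angle the reflected and refracted rays are perpendicular, so θ_t = 90° − θ_B = 90° − 41.83° = 48.17°.

θ_t ≈ 48.17°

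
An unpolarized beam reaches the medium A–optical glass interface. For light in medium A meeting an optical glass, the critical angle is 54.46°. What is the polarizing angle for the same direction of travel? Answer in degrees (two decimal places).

At the critical angle sin θ_c = n₂/n₁, giving n₂/n₁ = sin 54.46° = 0.8137.
Then tan θ_B = n₂/n₁ = 0.8137, so θ_B = arctan 0.8137 = 39.14°.

θ_B ≈ 39.14°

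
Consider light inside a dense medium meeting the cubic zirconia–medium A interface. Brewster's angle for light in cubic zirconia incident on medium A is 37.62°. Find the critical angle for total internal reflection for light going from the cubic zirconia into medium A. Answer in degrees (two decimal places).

θ_c ≈ 50.41°

From Brewster, n₂/n₁ = tan θ_B = tan 37.62° = 0.7707.
Then sin θ_c = n₂/n₁ = 0.7707, so θ_c = arcsin 0.7707 = 50.41°.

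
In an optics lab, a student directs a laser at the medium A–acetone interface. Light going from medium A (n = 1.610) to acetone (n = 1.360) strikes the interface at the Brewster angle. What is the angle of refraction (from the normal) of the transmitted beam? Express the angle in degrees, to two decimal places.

θ_t ≈ 49.81°

tan θ_B = n₂/n₁ = 1.360/1.610 = 0.8447, so θ_B = 40.19°.
Since θ_B + θ_t = 90° at Brewster incidence, θ_t = 90° − 40.19° = 49.81°.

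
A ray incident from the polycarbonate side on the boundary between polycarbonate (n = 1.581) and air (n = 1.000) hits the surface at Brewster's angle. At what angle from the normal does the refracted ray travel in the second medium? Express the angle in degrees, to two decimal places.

tan θ_B = n₂/n₁ = 1.000/1.581 = 0.6325, so θ_B = 32.31°.
At Brewster's angle the reflected and refracted rays are perpendicular, so θ_t = 90° − θ_B = 90° − 32.31° = 57.69°.

θ_t ≈ 57.69°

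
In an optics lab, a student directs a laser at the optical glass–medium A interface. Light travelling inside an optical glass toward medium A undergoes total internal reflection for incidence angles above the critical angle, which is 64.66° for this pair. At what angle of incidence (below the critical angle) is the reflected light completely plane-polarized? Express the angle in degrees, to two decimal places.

At the critical angle sin θ_c = n₂/n₁, giving n₂/n₁ = sin 64.66° = 0.9038.
Then tan θ_B = n₂/n₁ = 0.9038, so θ_B = arctan 0.9038 = 42.11°.

θ_B ≈ 42.11°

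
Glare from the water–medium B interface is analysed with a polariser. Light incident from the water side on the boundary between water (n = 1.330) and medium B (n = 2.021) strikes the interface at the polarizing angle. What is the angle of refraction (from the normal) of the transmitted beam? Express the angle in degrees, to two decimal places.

First find Brewster's angle: tan θ_B = 2.021/1.330 = 1.5195, giving θ_B = 56.65°.
The refracted ray is perpendicular to the reflected ray, so θ_t = 90° − θ_B = 33.35°.

θ_t ≈ 33.35°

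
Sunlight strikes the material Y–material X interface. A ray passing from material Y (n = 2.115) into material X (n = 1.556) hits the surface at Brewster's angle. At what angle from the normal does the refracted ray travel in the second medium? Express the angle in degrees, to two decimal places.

θ_t ≈ 53.66°

First find Brewster's angle: tan θ_B = 1.556/2.115 = 0.7357, giving θ_B = 36.34°.
Since θ_B + θ_t = 90° at Brewster incidence, θ_t = 90° − 36.34° = 53.66°.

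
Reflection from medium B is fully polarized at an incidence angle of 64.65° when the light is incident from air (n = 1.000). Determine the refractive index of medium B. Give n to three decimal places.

n ≈ 2.111

Brewster's law: tan θ_B = n₂/n₁ (light incident in air, refracted into medium B).
n₂ = n₁ tan θ_B = 1.000 × tan 64.65° = 2.111.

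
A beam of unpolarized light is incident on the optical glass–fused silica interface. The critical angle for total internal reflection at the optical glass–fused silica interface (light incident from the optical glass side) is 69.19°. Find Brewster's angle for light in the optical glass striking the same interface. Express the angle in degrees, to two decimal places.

θ_B ≈ 43.07°

At the critical angle sin θ_c = n₂/n₁, giving n₂/n₁ = sin 69.19° = 0.9348.
Then tan θ_B = n₂/n₁ = 0.9348, so θ_B = arctan 0.9348 = 43.07°.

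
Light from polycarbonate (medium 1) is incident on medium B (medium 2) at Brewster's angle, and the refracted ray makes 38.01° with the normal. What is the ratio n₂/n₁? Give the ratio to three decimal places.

n₂/n₁ ≈ 1.279

At Brewster incidence θ_B = 90° − θ_t = 90° − 38.01° = 51.99°.
tan θ_B = n₂/n₁, so n₂/n₁ = tan 51.99° = 1.279.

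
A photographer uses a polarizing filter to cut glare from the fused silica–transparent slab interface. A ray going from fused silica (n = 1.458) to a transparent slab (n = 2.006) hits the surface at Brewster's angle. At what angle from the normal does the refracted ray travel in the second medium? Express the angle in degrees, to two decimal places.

θ_t ≈ 36.01°

First find Brewster's angle: tan θ_B = 2.006/1.458 = 1.3759, giving θ_B = 53.99°.
The refracted ray is perpendicular to the reflected ray, so θ_t = 90° − θ_B = 36.01°.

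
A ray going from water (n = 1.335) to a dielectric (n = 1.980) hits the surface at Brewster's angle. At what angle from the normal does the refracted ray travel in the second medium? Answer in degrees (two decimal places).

θ_t ≈ 33.99°

θ_B = arctan(n₂/n₁) = arctan(1.980/1.335) = 56.01°.
Since θ_B + θ_t = 90° at Brewster incidence, θ_t = 90° − 56.01° = 33.99°.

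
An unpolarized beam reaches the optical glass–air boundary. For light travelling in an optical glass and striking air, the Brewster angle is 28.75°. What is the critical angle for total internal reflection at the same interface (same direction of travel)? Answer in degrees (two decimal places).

θ_c ≈ 33.27°

tan θ_B = n₂/n₁ = tan 28.75° = 0.5486.
Total internal reflection: sin θ_c = n₂/n₁ = 0.5486.
θ_c = arcsin(0.5486) = 33.27°.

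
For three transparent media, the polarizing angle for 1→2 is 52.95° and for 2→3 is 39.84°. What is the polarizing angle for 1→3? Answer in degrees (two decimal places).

θ_B ≈ 47.86°

n₂/n₁ = tan 52.95° = 1.3246 and n₃/n₂ = tan 39.84° = 0.8344.
Multiplying, n₃/n₁ = 1.3246 × 0.8344 = 1.1052, and θ_B(1→3) = arctan 1.1052 = 47.86°.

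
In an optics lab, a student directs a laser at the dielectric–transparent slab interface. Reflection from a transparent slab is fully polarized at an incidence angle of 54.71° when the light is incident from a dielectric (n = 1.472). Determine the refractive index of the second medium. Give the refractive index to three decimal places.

Brewster's law: tan θ_B = n₂/n₁ (light incident in a dielectric, refracted into a transparent slab).
n₂ = n₁ tan θ_B = 1.472 × tan 54.71° = 2.080.

n ≈ 2.080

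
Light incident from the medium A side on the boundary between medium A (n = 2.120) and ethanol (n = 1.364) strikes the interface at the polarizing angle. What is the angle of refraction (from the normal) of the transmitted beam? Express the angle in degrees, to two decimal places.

θ_t ≈ 57.24°

tan θ_B = n₂/n₁ = 1.364/2.120 = 0.6434, so θ_B = 32.76°.
At Brewster's angle the reflected and refracted rays are perpendicular, so θ_t = 90° − θ_B = 90° − 32.76° = 57.24°.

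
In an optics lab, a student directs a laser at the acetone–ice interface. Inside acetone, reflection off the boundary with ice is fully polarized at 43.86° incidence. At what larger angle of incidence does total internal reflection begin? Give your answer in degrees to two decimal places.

θ_c ≈ 73.94°

From Brewster, n₂/n₁ = tan θ_B = tan 43.86° = 0.9610.
Then sin θ_c = n₂/n₁ = 0.9610, so θ_c = arcsin 0.9610 = 73.94°.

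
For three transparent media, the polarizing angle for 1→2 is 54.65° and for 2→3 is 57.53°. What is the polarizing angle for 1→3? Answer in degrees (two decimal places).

θ_B ≈ 65.71°

Each Brewster angle gives a ratio: n₂/n₁ = tan 54.65° = 1.4097, n₃/n₂ = tan 57.53° = 1.5715.
So n₃/n₁ = (n₂/n₁)(n₃/n₂) = 1.4097 × 1.5715 = 2.2154.
θ_B(1→3) = arctan(2.2154) = 65.71°.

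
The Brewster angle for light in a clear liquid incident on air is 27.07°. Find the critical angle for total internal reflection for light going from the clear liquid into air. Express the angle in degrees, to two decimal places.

θ_c ≈ 30.73°

From Brewster, n₂/n₁ = tan θ_B = tan 27.07° = 0.5111.
Then sin θ_c = n₂/n₁ = 0.5111, so θ_c = arcsin 0.5111 = 30.73°.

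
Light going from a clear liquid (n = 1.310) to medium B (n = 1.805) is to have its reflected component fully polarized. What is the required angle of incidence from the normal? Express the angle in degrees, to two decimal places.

tan θ_B = n₂/n₁ = 1.805/1.310 = 1.3779.
So θ_B = arctan 1.3779 = 54.03°.

θ_B ≈ 54.03°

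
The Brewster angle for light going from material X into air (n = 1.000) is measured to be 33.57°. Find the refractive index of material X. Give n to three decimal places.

Brewster's law: tan θ_B = n₂/n₁ (light incident in material X, refracted into air).
n₁ = n₂ / tan θ_B = 1.000 / tan 33.57° = 1.507.

n ≈ 1.507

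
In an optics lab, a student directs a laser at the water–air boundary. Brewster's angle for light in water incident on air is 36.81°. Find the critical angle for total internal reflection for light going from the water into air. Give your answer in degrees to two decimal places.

θ_c ≈ 48.45°

From Brewster, n₂/n₁ = tan θ_B = tan 36.81° = 0.7484.
Then sin θ_c = n₂/n₁ = 0.7484, so θ_c = arcsin 0.7484 = 48.45°.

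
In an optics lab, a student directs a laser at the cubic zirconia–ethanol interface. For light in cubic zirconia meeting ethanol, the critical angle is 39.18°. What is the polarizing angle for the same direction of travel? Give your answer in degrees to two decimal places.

θ_B ≈ 32.28°

sin θ_c = n₂/n₁, so n₂/n₁ = sin 39.18° = 0.6318.
Brewster: tan θ_B = n₂/n₁ = 0.6318.
θ_B = arctan(0.6318) = 32.28°.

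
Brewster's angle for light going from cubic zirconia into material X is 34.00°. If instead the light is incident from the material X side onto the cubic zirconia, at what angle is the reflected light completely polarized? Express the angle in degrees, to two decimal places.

The two Brewster angles are complementary: θ_B' = 90° − θ_B = 90° − 34.00° = 56.00°.

θ_B' ≈ 56.00°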